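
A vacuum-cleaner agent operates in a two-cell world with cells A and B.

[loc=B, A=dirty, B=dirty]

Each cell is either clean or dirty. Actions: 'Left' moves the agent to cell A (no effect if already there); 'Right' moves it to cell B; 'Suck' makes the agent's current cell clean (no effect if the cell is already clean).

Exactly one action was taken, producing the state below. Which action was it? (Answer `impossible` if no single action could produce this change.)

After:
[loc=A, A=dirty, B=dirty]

Left

try  Left: (A; A:dirty, B:dirty)  ← match
try Right: (B; A:dirty, B:dirty)
try  Suck: (B; A:dirty, B:clean)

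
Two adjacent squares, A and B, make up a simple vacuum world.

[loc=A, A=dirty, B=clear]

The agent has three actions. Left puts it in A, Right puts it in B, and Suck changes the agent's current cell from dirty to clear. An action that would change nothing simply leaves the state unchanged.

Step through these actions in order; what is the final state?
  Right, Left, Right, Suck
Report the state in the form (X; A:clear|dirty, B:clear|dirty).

(B; A:dirty, B:clear)

Right (#1): (B; A:dirty, B:clear)
Left (#2): (A; A:dirty, B:clear)
Right (#3): (B; A:dirty, B:clear)
Suck (#4): (B; A:dirty, B:clear)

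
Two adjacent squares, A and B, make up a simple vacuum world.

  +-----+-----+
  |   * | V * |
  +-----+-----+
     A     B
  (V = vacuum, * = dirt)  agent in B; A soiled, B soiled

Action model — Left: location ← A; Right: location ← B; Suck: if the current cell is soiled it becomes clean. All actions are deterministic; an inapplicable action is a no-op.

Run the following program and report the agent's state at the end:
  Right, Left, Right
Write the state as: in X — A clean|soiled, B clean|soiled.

in B — A soiled, B soiled

t=1 Right ⇒ in B — A soiled, B soiled
t=2 Left ⇒ in A — A soiled, B soiled
t=3 Right ⇒ in B — A soiled, B soiled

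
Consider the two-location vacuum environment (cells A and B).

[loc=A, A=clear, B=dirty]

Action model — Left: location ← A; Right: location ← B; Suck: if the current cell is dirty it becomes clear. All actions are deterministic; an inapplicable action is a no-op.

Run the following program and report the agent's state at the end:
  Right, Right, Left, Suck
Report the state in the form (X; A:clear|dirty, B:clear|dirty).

(A; A:clear, B:dirty)

1) do Right; now (B; A:clear, B:dirty)
2) do Right; now (B; A:clear, B:dirty)
3) do Left; now (A; A:clear, B:dirty)
4) do Suck; now (A; A:clear, B:dirty)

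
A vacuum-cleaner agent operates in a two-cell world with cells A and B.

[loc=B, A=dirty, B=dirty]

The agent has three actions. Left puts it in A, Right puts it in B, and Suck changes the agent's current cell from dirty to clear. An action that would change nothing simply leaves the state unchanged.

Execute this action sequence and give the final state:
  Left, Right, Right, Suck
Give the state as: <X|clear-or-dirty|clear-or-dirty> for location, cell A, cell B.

1) do Left; now <A|dirty|dirty>
2) do Right; now <B|dirty|dirty>
3) do Right; now <B|dirty|dirty>
4) do Suck; now <B|dirty|clear>

<B|dirty|clear>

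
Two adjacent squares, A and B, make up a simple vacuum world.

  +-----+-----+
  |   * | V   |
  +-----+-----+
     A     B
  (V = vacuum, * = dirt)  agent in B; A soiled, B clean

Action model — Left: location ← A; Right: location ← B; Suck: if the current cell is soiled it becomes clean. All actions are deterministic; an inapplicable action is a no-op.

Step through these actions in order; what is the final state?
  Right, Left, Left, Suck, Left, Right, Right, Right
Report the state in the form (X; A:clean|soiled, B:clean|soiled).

(B; A:clean, B:clean)

1) do Right; now (B; A:soiled, B:clean)
2) do Left; now (A; A:soiled, B:clean)
3) do Left; now (A; A:soiled, B:clean)
4) do Suck; now (A; A:clean, B:clean)
5) do Left; now (A; A:clean, B:clean)
6) do Right; now (B; A:clean, B:clean)
7) do Right; now (B; A:clean, B:clean)
8) do Right; now (B; A:clean, B:clean)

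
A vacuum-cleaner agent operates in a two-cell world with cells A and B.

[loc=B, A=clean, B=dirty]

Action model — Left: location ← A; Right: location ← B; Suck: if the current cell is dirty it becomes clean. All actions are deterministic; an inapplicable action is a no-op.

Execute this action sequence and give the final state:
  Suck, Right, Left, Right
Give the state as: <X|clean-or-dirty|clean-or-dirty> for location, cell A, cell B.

<B|clean|clean>

Suck (#1): <B|clean|clean>
Right (#2): <B|clean|clean>
Left (#3): <A|clean|clean>
Right (#4): <B|clean|clean>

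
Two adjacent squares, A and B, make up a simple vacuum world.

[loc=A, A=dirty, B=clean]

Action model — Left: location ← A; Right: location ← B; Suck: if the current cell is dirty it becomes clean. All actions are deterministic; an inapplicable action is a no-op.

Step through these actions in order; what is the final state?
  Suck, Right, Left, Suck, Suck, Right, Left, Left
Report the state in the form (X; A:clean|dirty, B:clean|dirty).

(A; A:clean, B:clean)

Suck (#1): (A; A:clean, B:clean)
Right (#2): (B; A:clean, B:clean)
Left (#3): (A; A:clean, B:clean)
Suck (#4): (A; A:clean, B:clean)
Suck (#5): (A; A:clean, B:clean)
Right (#6): (B; A:clean, B:clean)
Left (#7): (A; A:clean, B:clean)
Left (#8): (A; A:clean, B:clean)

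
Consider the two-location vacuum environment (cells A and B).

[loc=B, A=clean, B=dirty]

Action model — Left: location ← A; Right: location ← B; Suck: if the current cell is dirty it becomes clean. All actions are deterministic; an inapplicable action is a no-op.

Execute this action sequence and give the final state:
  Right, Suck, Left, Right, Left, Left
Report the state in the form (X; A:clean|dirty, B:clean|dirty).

(A; A:clean, B:clean)

1) do Right; now (B; A:clean, B:dirty)
2) do Suck; now (B; A:clean, B:clean)
3) do Left; now (A; A:clean, B:clean)
4) do Right; now (B; A:clean, B:clean)
5) do Left; now (A; A:clean, B:clean)
6) do Left; now (A; A:clean, B:clean)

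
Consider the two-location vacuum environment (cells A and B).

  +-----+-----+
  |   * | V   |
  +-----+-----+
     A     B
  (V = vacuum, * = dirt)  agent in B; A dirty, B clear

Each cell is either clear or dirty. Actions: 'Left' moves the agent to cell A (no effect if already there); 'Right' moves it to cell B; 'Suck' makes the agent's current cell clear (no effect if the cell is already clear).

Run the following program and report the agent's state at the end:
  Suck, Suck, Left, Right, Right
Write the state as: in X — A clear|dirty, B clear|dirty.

in B — A dirty, B clear

step 1/5 (Suck): in B — A dirty, B clear
step 2/5 (Suck): in B — A dirty, B clear
step 3/5 (Left): in A — A dirty, B clear
step 4/5 (Right): in B — A dirty, B clear
step 5/5 (Right): in B — A dirty, B clear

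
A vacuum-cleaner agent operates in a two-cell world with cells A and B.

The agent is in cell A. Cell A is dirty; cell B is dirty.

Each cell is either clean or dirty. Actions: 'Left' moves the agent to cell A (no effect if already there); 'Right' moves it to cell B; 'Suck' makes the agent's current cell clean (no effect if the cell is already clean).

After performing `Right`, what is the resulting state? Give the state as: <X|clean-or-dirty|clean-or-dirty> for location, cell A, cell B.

<B|dirty|dirty>

start: <A|dirty|dirty>
Right (#1): <B|dirty|dirty>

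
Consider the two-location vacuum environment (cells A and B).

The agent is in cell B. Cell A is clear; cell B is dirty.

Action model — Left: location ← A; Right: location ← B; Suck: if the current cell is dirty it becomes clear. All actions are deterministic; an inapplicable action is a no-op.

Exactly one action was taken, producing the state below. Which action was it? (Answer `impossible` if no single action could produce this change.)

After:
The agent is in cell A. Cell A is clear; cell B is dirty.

Left

try  Left: in A — A clear, B dirty  ← match
try Right: in B — A clear, B dirty
try  Suck: in B — A clear, B clear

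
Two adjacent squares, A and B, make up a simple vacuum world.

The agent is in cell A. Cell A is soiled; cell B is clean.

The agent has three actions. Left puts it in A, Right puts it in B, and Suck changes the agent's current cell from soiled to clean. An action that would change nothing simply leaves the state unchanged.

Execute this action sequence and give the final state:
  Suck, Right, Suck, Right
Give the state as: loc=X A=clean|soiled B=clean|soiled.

loc=B A=clean B=clean

step 1/4 (Suck): loc=A A=clean B=clean
step 2/4 (Right): loc=B A=clean B=clean
step 3/4 (Suck): loc=B A=clean B=clean
step 4/4 (Right): loc=B A=clean B=clean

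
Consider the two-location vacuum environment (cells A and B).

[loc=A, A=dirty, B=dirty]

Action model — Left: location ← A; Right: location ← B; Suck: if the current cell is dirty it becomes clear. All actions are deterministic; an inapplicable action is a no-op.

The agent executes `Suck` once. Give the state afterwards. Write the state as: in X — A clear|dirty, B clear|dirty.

in A — A clear, B dirty

start: in A — A dirty, B dirty
t=1 Suck ⇒ in A — A clear, B dirty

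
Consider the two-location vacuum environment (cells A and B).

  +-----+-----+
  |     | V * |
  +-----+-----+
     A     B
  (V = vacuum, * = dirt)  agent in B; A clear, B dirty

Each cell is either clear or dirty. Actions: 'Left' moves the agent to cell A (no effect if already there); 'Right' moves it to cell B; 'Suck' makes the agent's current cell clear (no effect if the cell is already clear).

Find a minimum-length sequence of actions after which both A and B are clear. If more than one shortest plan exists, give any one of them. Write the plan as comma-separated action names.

1. Suck → (B; A:clear, B:clear)
min 1: B is dirty, one Suck

Suck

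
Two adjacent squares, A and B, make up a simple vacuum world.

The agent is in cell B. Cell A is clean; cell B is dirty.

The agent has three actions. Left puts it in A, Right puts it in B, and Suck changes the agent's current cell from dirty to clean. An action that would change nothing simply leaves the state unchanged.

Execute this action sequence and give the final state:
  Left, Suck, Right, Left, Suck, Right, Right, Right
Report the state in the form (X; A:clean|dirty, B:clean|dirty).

(B; A:clean, B:dirty)

1. Left → (A; A:clean, B:dirty)
2. Suck → (A; A:clean, B:dirty)
3. Right → (B; A:clean, B:dirty)
4. Left → (A; A:clean, B:dirty)
5. Suck → (A; A:clean, B:dirty)
6. Right → (B; A:clean, B:dirty)
7. Right → (B; A:clean, B:dirty)
8. Right → (B; A:clean, B:dirty)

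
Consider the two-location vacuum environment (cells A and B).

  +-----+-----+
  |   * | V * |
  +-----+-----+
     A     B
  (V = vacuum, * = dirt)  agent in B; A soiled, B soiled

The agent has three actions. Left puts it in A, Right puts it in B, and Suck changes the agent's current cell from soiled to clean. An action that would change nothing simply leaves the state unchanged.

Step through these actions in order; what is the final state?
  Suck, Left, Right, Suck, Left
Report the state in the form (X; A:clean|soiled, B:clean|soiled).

step 1/5 (Suck): (B; A:soiled, B:clean)
step 2/5 (Left): (A; A:soiled, B:clean)
step 3/5 (Right): (B; A:soiled, B:clean)
step 4/5 (Suck): (B; A:soiled, B:clean)
step 5/5 (Left): (A; A:soiled, B:clean)

(A; A:soiled, B:clean)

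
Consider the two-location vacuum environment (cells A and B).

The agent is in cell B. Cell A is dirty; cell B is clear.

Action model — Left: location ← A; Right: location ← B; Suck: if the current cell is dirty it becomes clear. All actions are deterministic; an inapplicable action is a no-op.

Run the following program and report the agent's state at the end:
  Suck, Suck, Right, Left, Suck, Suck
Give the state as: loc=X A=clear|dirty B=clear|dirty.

loc=A A=clear B=clear

Suck (#1): loc=B A=dirty B=clear
Suck (#2): loc=B A=dirty B=clear
Right (#3): loc=B A=dirty B=clear
Left (#4): loc=A A=dirty B=clear
Suck (#5): loc=A A=clear B=clear
Suck (#6): loc=A A=clear B=clear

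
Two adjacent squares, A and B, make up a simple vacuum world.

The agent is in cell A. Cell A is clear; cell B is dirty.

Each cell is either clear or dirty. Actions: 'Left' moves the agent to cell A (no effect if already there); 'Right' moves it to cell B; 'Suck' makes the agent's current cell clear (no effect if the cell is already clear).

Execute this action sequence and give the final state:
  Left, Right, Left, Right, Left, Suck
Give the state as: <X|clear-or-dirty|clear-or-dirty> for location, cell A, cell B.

<A|clear|dirty>

[1] after Left: <A|clear|dirty>
[2] after Right: <B|clear|dirty>
[3] after Left: <A|clear|dirty>
[4] after Right: <B|clear|dirty>
[5] after Left: <A|clear|dirty>
[6] after Suck: <A|clear|dirty>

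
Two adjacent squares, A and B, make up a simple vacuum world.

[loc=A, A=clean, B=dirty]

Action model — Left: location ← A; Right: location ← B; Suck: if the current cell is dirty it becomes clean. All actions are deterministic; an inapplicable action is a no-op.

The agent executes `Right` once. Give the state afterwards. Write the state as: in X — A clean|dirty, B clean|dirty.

start: in A — A clean, B dirty
t=1 Right ⇒ in B — A clean, B dirty

in B — A clean, B dirty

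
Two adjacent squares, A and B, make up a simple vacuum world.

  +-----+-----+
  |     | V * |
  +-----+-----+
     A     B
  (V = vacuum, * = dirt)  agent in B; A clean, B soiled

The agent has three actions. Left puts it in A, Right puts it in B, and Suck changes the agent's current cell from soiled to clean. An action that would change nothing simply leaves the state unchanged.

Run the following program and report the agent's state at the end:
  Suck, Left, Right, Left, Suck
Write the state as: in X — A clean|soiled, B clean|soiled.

1. Suck → in B — A clean, B clean
2. Left → in A — A clean, B clean
3. Right → in B — A clean, B clean
4. Left → in A — A clean, B clean
5. Suck → in A — A clean, B clean

in A — A clean, B clean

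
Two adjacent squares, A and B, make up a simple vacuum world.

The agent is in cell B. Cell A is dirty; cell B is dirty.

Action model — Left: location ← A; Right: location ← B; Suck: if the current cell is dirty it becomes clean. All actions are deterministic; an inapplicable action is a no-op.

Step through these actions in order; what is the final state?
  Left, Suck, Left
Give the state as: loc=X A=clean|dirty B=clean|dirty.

loc=A A=clean B=dirty

1) do Left; now loc=A A=dirty B=dirty
2) do Suck; now loc=A A=clean B=dirty
3) do Left; now loc=A A=clean B=dirty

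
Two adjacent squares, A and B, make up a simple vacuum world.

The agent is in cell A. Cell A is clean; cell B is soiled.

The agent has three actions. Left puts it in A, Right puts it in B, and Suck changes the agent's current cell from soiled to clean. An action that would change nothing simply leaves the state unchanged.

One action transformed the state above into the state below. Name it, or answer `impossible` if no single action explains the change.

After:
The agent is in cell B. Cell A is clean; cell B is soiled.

try  Left: <A|clean|soiled>
try Right: <B|clean|soiled>  ← match
try  Suck: <A|clean|soiled>

Right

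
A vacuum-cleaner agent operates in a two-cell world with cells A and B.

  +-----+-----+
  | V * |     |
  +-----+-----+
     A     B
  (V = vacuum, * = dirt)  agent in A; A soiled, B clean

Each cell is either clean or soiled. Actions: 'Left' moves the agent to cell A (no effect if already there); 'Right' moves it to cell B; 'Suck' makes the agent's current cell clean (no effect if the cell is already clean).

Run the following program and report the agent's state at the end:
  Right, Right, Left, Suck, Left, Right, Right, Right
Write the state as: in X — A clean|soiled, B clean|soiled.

in B — A clean, B clean

[1] after Right: in B — A soiled, B clean
[2] after Right: in B — A soiled, B clean
[3] after Left: in A — A soiled, B clean
[4] after Suck: in A — A clean, B clean
[5] after Left: in A — A clean, B clean
[6] after Right: in B — A clean, B clean
[7] after Right: in B — A clean, B clean
[8] after Right: in B — A clean, B clean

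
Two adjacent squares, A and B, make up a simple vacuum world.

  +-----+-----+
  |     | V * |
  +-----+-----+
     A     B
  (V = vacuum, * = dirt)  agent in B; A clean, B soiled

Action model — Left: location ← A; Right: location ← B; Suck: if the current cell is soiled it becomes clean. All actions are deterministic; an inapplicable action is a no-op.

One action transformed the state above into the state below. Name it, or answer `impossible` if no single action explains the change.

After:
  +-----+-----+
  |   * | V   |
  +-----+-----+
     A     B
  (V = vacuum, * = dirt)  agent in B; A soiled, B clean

impossible

try  Left: in A — A clean, B soiled
try Right: in B — A clean, B soiled
try  Suck: in B — A clean, B clean
no single action produces the after-state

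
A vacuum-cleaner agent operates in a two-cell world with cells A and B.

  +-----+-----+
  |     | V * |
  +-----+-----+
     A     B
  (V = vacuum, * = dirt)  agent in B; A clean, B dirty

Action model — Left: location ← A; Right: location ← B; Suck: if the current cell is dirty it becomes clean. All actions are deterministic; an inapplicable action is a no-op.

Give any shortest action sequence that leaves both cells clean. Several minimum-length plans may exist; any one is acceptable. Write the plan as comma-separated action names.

1) do Suck; now loc=B A=clean B=clean
min 1: B is dirty, one Suck

Suck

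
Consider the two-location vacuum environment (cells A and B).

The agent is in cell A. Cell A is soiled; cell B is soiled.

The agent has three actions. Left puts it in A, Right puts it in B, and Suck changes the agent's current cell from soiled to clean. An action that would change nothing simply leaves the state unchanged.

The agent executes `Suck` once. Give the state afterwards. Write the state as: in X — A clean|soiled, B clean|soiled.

in A — A clean, B soiled

start: in A — A soiled, B soiled
1. Suck → in A — A clean, B soiled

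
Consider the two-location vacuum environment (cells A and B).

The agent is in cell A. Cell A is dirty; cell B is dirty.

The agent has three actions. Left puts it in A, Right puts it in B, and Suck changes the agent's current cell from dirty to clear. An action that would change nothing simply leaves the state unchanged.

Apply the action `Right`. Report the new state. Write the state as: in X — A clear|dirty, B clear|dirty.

in B — A dirty, B dirty

start: in A — A dirty, B dirty
Right (#1): in B — A dirty, B dirty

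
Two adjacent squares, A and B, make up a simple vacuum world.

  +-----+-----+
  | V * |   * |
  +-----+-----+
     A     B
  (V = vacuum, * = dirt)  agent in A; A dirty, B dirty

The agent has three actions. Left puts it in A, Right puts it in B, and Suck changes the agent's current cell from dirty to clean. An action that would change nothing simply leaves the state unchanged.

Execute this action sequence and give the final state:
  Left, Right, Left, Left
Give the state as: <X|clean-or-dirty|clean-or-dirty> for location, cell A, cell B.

<A|dirty|dirty>

[1] after Left: <A|dirty|dirty>
[2] after Right: <B|dirty|dirty>
[3] after Left: <A|dirty|dirty>
[4] after Left: <A|dirty|dirty>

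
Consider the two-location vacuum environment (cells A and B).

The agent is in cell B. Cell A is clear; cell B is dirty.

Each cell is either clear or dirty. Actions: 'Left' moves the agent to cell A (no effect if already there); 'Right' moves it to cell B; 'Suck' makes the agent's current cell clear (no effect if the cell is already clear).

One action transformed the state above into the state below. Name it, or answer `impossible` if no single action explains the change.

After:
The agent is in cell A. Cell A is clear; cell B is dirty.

try  Left: in A — A clear, B dirty  ← match
try Right: in B — A clear, B dirty
try  Suck: in B — A clear, B clear

Left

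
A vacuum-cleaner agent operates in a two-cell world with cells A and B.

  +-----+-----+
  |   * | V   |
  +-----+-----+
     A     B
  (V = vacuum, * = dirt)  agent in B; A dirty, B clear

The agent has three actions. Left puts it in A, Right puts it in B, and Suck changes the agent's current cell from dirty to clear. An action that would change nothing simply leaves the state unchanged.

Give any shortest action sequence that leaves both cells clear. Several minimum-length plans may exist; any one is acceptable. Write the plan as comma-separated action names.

1. Left → <A|dirty|clear>
2. Suck → <A|clear|clear>
min 2: go A then Suck

Left, Suck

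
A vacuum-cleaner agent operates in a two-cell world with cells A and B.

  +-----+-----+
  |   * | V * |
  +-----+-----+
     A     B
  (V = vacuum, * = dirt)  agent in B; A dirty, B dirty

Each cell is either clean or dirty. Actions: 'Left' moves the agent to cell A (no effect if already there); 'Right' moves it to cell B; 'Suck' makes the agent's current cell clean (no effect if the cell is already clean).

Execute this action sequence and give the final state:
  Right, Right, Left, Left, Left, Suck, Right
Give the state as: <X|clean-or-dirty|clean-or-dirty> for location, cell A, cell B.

<B|clean|dirty>

step 1/7 (Right): <B|dirty|dirty>
step 2/7 (Right): <B|dirty|dirty>
step 3/7 (Left): <A|dirty|dirty>
step 4/7 (Left): <A|dirty|dirty>
step 5/7 (Left): <A|dirty|dirty>
step 6/7 (Suck): <A|clean|dirty>
step 7/7 (Right): <B|clean|dirty>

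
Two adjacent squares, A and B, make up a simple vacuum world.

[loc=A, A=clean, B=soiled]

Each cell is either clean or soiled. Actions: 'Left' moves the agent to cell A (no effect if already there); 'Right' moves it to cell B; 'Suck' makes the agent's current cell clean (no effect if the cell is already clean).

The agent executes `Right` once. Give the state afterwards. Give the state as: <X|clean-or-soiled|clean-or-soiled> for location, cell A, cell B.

<B|clean|soiled>

start: <A|clean|soiled>
Right (#1): <B|clean|soiled>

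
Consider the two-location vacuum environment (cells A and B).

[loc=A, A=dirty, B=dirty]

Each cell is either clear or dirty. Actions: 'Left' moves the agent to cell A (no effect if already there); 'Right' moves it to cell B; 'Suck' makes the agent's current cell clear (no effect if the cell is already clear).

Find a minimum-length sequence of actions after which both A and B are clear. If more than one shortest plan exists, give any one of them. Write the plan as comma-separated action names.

Suck, Right, Suck

[1] after Suck: loc=A A=clear B=dirty
[2] after Right: loc=B A=clear B=dirty
[3] after Suck: loc=B A=clear B=clear
min 3: Suck A + move + Suck B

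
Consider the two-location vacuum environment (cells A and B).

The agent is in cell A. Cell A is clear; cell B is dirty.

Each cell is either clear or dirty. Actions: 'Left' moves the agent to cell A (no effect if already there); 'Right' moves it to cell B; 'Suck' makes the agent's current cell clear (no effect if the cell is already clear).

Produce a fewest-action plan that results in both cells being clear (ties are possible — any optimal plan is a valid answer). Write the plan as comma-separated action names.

Right, Suck

step 1/2 (Right): <B|clear|dirty>
step 2/2 (Suck): <B|clear|clear>
min 2: go B then Suck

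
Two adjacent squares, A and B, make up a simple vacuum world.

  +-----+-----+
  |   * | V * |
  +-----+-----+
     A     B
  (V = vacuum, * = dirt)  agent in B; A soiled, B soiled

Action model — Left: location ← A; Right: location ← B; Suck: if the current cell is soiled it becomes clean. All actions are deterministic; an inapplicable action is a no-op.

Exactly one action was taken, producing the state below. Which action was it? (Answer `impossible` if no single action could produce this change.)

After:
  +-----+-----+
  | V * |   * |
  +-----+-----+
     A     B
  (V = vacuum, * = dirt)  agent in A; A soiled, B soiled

try  Left: in A — A soiled, B soiled  ← match
try Right: in B — A soiled, B soiled
try  Suck: in B — A soiled, B clean

Left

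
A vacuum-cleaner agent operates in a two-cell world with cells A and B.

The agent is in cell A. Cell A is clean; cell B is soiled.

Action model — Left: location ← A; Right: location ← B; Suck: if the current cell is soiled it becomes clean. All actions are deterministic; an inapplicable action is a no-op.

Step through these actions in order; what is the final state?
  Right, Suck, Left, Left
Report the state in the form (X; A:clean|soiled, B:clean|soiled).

1. Right → (B; A:clean, B:soiled)
2. Suck → (B; A:clean, B:clean)
3. Left → (A; A:clean, B:clean)
4. Left → (A; A:clean, B:clean)

(A; A:clean, B:clean)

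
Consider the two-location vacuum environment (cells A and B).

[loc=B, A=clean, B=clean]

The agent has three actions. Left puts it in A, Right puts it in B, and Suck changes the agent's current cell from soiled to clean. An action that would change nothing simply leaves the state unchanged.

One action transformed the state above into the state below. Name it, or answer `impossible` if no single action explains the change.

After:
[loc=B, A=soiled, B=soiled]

impossible

try  Left: <A|clean|clean>
try Right: <B|clean|clean>
try  Suck: <B|clean|clean>
no single action produces the after-state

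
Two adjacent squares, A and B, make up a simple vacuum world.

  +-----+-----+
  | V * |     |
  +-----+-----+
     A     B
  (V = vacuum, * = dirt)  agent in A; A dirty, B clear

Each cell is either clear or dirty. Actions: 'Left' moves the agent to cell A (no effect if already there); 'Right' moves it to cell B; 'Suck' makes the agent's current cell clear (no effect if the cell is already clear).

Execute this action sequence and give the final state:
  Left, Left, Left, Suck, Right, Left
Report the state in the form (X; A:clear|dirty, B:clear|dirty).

(A; A:clear, B:clear)

Left (#1): (A; A:dirty, B:clear)
Left (#2): (A; A:dirty, B:clear)
Left (#3): (A; A:dirty, B:clear)
Suck (#4): (A; A:clear, B:clear)
Right (#5): (B; A:clear, B:clear)
Left (#6): (A; A:clear, B:clear)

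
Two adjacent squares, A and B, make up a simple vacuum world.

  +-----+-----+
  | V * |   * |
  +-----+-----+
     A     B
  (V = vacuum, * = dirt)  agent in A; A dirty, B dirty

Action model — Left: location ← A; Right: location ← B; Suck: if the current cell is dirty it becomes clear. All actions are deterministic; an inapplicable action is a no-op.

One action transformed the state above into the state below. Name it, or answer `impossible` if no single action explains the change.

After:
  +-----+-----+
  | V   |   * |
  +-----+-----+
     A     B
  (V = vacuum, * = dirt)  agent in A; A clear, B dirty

try  Left: in A — A dirty, B dirty
try Right: in B — A dirty, B dirty
try  Suck: in A — A clear, B dirty  ← match

Suck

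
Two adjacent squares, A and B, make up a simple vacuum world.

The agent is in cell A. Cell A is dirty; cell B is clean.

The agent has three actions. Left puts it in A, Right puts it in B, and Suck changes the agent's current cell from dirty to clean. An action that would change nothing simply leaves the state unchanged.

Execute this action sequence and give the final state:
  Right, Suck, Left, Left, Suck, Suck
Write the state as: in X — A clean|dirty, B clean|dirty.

in A — A clean, B clean

1. Right → in B — A dirty, B clean
2. Suck → in B — A dirty, B clean
3. Left → in A — A dirty, B clean
4. Left → in A — A dirty, B clean
5. Suck → in A — A clean, B clean
6. Suck → in A — A clean, B clean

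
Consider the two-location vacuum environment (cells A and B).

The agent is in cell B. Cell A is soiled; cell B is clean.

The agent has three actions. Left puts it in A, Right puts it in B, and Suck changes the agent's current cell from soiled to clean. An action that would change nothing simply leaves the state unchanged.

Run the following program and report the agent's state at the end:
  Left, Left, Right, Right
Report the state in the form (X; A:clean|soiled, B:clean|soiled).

t=1 Left ⇒ (A; A:soiled, B:clean)
t=2 Left ⇒ (A; A:soiled, B:clean)
t=3 Right ⇒ (B; A:soiled, B:clean)
t=4 Right ⇒ (B; A:soiled, B:clean)

(B; A:soiled, B:clean)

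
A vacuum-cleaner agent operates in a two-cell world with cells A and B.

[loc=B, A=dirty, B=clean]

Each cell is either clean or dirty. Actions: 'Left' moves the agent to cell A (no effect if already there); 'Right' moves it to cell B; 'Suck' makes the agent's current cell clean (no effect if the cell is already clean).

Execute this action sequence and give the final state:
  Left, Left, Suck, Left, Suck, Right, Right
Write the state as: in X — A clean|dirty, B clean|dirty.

[1] after Left: in A — A dirty, B clean
[2] after Left: in A — A dirty, B clean
[3] after Suck: in A — A clean, B clean
[4] after Left: in A — A clean, B clean
[5] after Suck: in A — A clean, B clean
[6] after Right: in B — A clean, B clean
[7] after Right: in B — A clean, B clean

in B — A clean, B clean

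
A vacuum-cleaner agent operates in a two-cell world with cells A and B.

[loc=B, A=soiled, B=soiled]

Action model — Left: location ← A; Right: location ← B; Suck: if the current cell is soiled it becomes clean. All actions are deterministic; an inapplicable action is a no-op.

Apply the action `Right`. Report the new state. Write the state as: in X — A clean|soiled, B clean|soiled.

start: in B — A soiled, B soiled
[1] after Right: in B — A soiled, B soiled

in B — A soiled, B soiled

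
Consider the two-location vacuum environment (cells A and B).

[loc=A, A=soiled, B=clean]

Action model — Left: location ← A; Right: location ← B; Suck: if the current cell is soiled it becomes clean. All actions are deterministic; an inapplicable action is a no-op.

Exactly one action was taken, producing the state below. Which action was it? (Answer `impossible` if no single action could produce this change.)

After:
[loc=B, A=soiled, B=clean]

Right

try  Left: (A; A:soiled, B:clean)
try Right: (B; A:soiled, B:clean)  ← match
try  Suck: (A; A:clean, B:clean)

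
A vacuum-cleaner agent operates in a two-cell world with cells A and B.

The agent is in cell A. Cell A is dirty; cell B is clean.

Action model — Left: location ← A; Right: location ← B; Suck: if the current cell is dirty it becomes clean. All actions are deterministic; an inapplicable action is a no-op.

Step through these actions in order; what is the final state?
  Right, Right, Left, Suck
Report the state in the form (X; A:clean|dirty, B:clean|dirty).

(A; A:clean, B:clean)

1. Right → (B; A:dirty, B:clean)
2. Right → (B; A:dirty, B:clean)
3. Left → (A; A:dirty, B:clean)
4. Suck → (A; A:clean, B:clean)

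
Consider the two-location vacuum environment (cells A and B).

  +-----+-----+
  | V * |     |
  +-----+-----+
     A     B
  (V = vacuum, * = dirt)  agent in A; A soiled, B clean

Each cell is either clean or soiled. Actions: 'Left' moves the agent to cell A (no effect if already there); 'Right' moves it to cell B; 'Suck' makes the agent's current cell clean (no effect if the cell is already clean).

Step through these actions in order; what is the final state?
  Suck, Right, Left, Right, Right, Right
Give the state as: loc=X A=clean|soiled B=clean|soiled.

t=1 Suck ⇒ loc=A A=clean B=clean
t=2 Right ⇒ loc=B A=clean B=clean
t=3 Left ⇒ loc=A A=clean B=clean
t=4 Right ⇒ loc=B A=clean B=clean
t=5 Right ⇒ loc=B A=clean B=clean
t=6 Right ⇒ loc=B A=clean B=clean

loc=B A=clean B=clean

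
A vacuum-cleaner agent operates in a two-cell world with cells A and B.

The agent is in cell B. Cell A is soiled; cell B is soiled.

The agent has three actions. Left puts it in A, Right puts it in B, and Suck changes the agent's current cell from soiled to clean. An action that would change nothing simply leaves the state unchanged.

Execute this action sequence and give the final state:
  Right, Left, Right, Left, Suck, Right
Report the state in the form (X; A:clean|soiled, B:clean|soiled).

step 1/6 (Right): (B; A:soiled, B:soiled)
step 2/6 (Left): (A; A:soiled, B:soiled)
step 3/6 (Right): (B; A:soiled, B:soiled)
step 4/6 (Left): (A; A:soiled, B:soiled)
step 5/6 (Suck): (A; A:clean, B:soiled)
step 6/6 (Right): (B; A:clean, B:soiled)

(B; A:clean, B:soiled)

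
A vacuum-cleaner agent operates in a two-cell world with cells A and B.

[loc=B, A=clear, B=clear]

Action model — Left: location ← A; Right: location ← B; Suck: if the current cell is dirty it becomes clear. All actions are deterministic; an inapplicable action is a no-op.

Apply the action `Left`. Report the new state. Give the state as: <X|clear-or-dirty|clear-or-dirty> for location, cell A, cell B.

<A|clear|clear>

start: <B|clear|clear>
1) do Left; now <A|clear|clear>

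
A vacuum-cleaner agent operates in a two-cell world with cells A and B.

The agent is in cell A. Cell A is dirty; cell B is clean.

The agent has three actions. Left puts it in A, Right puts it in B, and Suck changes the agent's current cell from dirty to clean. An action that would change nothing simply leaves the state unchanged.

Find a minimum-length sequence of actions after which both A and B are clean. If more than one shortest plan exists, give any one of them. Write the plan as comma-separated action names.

1. Suck → in A — A clean, B clean
min 1: A is dirty, one Suck

Suck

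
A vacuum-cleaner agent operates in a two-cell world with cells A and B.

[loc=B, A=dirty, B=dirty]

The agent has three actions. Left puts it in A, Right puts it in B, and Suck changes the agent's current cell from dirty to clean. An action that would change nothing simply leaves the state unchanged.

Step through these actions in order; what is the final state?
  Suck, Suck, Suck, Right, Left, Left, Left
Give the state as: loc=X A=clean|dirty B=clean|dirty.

loc=A A=dirty B=clean

[1] after Suck: loc=B A=dirty B=clean
[2] after Suck: loc=B A=dirty B=clean
[3] after Suck: loc=B A=dirty B=clean
[4] after Right: loc=B A=dirty B=clean
[5] after Left: loc=A A=dirty B=clean
[6] after Left: loc=A A=dirty B=clean
[7] after Left: loc=A A=dirty B=clean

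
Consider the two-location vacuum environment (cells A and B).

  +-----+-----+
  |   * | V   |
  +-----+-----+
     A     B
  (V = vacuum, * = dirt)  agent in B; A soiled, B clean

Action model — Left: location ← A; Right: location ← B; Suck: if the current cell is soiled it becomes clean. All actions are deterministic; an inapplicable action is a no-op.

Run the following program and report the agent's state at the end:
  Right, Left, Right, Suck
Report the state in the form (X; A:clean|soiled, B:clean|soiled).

(B; A:soiled, B:clean)

1. Right → (B; A:soiled, B:clean)
2. Left → (A; A:soiled, B:clean)
3. Right → (B; A:soiled, B:clean)
4. Suck → (B; A:soiled, B:clean)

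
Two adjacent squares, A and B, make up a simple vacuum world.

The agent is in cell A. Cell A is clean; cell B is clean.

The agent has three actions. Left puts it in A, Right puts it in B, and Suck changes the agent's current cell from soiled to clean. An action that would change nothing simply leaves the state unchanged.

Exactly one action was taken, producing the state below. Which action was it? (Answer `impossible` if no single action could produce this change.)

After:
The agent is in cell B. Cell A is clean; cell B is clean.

try  Left: <A|clean|clean>
try Right: <B|clean|clean>  ← match
try  Suck: <A|clean|clean>

Right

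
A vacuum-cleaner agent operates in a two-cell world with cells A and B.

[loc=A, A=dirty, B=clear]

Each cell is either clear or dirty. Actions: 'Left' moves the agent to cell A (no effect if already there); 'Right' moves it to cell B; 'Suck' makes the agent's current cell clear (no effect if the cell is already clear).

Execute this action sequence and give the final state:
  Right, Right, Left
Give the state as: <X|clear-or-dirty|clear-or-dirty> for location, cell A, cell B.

1) do Right; now <B|dirty|clear>
2) do Right; now <B|dirty|clear>
3) do Left; now <A|dirty|clear>

<A|dirty|clear>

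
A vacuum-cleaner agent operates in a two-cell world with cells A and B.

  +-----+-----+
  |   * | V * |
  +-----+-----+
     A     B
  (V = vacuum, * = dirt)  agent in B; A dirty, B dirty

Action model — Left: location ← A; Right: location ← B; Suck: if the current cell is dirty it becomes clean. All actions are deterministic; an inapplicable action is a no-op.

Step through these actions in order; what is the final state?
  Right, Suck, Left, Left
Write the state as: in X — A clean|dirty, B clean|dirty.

1. Right → in B — A dirty, B dirty
2. Suck → in B — A dirty, B clean
3. Left → in A — A dirty, B clean
4. Left → in A — A dirty, B clean

in A — A dirty, B clean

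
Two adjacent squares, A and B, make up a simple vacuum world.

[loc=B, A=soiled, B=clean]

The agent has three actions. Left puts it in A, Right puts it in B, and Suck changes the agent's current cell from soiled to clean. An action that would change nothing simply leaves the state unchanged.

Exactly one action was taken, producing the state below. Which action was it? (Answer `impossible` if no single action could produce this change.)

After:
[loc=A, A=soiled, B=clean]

Left

try  Left: in A — A soiled, B clean  ← match
try Right: in B — A soiled, B clean
try  Suck: in B — A soiled, B clean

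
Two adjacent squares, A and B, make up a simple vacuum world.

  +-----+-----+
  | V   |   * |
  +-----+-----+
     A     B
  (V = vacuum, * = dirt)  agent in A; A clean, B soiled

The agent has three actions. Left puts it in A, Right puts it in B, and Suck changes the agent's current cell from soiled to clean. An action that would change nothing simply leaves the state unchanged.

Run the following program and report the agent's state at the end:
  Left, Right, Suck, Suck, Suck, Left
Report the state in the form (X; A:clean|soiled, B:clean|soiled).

(A; A:clean, B:clean)

1. Left → (A; A:clean, B:soiled)
2. Right → (B; A:clean, B:soiled)
3. Suck → (B; A:clean, B:clean)
4. Suck → (B; A:clean, B:clean)
5. Suck → (B; A:clean, B:clean)
6. Left → (A; A:clean, B:clean)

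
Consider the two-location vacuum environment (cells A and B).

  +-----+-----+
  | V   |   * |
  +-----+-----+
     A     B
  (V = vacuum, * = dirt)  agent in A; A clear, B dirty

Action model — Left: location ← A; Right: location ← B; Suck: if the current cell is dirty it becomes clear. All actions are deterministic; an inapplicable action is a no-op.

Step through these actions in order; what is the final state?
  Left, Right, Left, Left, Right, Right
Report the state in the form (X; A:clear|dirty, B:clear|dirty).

(B; A:clear, B:dirty)

1. Left → (A; A:clear, B:dirty)
2. Right → (B; A:clear, B:dirty)
3. Left → (A; A:clear, B:dirty)
4. Left → (A; A:clear, B:dirty)
5. Right → (B; A:clear, B:dirty)
6. Right → (B; A:clear, B:dirty)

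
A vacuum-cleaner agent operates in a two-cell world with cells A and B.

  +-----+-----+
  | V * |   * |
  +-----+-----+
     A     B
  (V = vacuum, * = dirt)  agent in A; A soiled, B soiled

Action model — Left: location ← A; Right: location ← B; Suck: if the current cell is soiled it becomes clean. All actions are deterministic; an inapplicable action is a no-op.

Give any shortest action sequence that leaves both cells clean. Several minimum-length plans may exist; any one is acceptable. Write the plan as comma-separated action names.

step 1/3 (Suck): (A; A:clean, B:soiled)
step 2/3 (Right): (B; A:clean, B:soiled)
step 3/3 (Suck): (B; A:clean, B:clean)
min 3: Suck A + move + Suck B

Suck, Right, Suck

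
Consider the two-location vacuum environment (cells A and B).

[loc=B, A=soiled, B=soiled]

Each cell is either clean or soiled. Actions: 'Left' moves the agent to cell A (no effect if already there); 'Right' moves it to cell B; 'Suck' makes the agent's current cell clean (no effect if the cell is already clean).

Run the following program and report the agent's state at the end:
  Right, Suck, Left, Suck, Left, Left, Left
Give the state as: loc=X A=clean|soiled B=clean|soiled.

1. Right → loc=B A=soiled B=soiled
2. Suck → loc=B A=soiled B=clean
3. Left → loc=A A=soiled B=clean
4. Suck → loc=A A=clean B=clean
5. Left → loc=A A=clean B=clean
6. Left → loc=A A=clean B=clean
7. Left → loc=A A=clean B=clean

loc=A A=clean B=clean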